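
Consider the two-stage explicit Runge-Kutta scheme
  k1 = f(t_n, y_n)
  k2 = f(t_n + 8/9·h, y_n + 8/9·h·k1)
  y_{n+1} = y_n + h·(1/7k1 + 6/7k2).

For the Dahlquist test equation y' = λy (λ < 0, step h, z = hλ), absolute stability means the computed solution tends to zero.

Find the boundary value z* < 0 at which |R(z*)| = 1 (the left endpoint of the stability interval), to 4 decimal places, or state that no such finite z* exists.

z* = -1.3125.

On y'=λy, z=hλ:
  k1=λy_n ⇒ h·k1=z·y_n;  k2=λ(1+8/9z)y_n ⇒ h·k2=z(1+8/9z)y_n
  y_{n+1}/y_n = 1 + 1/7z + 6/7z(1+8/9z) = 1 + z + 16/21z²
  R(z) = 1 + z + 16/21z².

Boundary: |R(x)|=1, x<0.
x=-0.97: |R|=0.7469
R=1: x+16/21x²=0 ⇒ x=−21/16=-1.3125; min R=1−1/(4·16/21)=0.6719>−1
Confirm numerically:
  x=-1.154: |R|=0.86064 <1
  x=-0.622: |R|=0.67277 <1
  x=-0.529: |R|=0.68421 <1
  x=-1.630: |R|=1.39430 >1
  x=-1.439: |R|=1.13869 >1
So |R|<1 on (-1.3125, 0).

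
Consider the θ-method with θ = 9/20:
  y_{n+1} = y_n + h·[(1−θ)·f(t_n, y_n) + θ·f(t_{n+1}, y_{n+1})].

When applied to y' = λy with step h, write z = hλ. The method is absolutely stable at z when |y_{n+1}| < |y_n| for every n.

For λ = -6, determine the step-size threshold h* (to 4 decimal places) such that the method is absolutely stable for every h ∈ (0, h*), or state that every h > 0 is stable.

On y'=λy, z=hλ:
  y_{n+1} = y_n + z·[11/20·y_n + 9/20·y_{n+1}] ⇒ (1 − 9/20z)y_{n+1} = (1 + 11/20z)y_n
  R(z) = (1 + 11/20z)/(1 − 9/20z).

Boundary: |R(x)|=1, x<0.
x=-1.18: |R|=0.2293
R=−1: 1+11/20x = −1+9/20x ⇒ -1/10x=2 ⇒ x=2/(-1/10)=-20.0000
Confirm numerically:
  x=-16.381: |R|=0.95677 <1
  x=-14.315: |R|=0.92361 <1
  x=-12.844: |R|=0.89445 <1
  x=-9.735: |R|=0.80923 <1
  x=-20.511: |R|=1.00500 >1
  x=-20.466: |R|=1.00456 >1
Interval (-20.0000, 0).

(-20.0000,0); λ=-6 ⇒ h* = (20)/6 = 3.3333.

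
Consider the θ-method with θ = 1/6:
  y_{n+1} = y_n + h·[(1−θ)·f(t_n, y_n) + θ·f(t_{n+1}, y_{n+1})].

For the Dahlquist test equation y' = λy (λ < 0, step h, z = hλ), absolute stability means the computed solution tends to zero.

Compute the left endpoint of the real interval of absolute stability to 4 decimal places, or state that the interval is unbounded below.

Set f=λy, z=hλ:
  y_{n+1} = y_n + z·[5/6·y_n + 1/6·y_{n+1}] ⇒ (1 − 1/6z)y_{n+1} = (1 + 5/6z)y_n
  Hence R(z) = (1 + 5/6z)/(1 − 1/6z).

Solve |R(x)|<1 on ℝ⁻.
x=-1.19: |R|=0.0070
R=−1: 1+5/6x = −1+1/6x ⇒ -2/3x=2 ⇒ x=2/(-2/3)=-3.0000
Confirm numerically:
  x=-2.762: |R|=0.89135 <1
  x=-2.509: |R|=0.76919 <1
  x=-2.056: |R|=0.53128 <1
  x=-1.900: |R|=0.44304 <1
  x=-3.584: |R|=1.24374 >1
  x=-3.388: |R|=1.16532 >1
  x=-3.031: |R|=1.01373 >1
So |R|<1 on (-3.0000, 0).

z* = -3.0000.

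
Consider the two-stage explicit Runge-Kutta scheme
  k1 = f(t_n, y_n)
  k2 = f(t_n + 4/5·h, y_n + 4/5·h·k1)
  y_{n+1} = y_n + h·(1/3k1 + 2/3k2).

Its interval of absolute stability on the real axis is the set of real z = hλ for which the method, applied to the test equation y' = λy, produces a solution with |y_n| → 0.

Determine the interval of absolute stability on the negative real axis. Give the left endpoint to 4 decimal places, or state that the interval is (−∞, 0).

Set f=λy, z=hλ:
  k1=λy_n ⇒ h·k1=z·y_n;  k2=λ(1+4/5z)y_n ⇒ h·k2=z(1+4/5z)y_n
  y_{n+1}/y_n = 1 + 1/3z + 2/3z(1+4/5z) = 1 + z + 8/15z²
  so R(z) = 1 + z + 8/15z².

Boundary: |R(x)|=1, x<0.
x=-0.38: |R|=0.6970
R=1: x+8/15x²=0 ⇒ x=−15/8=-1.8750; min R=1−1/(4·8/15)=0.5312>−1
Confirm numerically:
  x=-1.428: |R|=0.65956 <1
  x=-1.294: |R|=0.59903 <1
  x=-1.176: |R|=0.56159 <1
  x=-1.164: |R|=0.55861 <1
  x=-2.230: |R|=1.42221 >1
  x=-1.952: |R|=1.08016 >1
Stable set (-1.8750, 0).

(-1.8750, 0).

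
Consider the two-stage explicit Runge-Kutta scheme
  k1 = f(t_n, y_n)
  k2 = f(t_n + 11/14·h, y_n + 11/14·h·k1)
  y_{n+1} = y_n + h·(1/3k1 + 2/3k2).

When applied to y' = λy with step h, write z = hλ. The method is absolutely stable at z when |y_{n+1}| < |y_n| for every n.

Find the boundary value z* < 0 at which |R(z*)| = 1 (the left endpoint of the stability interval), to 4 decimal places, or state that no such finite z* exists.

With y'=λy (z=hλ):
  k1=λy_n ⇒ h·k1=z·y_n;  k2=λ(1+11/14z)y_n ⇒ h·k2=z(1+11/14z)y_n
  y_{n+1}/y_n = 1 + 1/3z + 2/3z(1+11/14z) = 1 + z + 11/21z²
  ⇒ R(z) = 1 + z + 11/21z².

Solve |R(x)|<1 on ℝ⁻.
x=-1.04: |R|=0.5266
R=1: x+11/21x²=0 ⇒ x=−21/11=-1.9091; min R=1−1/(4·11/21)=0.5227>−1
Confirm numerically:
  x=-1.591: |R|=0.73491 <1
  x=-1.544: |R|=0.70473 <1
  x=-1.541: |R|=0.70288 <1
  x=-0.954: |R|=0.52273 <1
  x=-2.472: |R|=1.72889 >1
  x=-2.015: |R|=1.11178 >1
Stable set (-1.9091, 0).

z* = -1.9091.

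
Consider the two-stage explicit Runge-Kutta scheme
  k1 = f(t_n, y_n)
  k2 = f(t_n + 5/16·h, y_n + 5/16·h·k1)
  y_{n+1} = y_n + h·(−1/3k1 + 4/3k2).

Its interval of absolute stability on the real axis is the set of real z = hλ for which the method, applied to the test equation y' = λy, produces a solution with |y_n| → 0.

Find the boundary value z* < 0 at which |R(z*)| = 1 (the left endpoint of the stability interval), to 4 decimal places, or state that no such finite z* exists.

On y'=λy, z=hλ:
  k1=λy_n ⇒ h·k1=z·y_n;  k2=λ(1+5/16z)y_n ⇒ h·k2=z(1+5/16z)y_n
  y_{n+1}/y_n = 1 − 1/3z + 4/3z(1+5/16z) = 1 + z + 5/12z²
  ⇒ R(z) = 1 + z + 5/12z².

Boundary: |R(x)|=1, x<0.
x=-0.54: |R|=0.5815
R=1: x+5/12x²=0 ⇒ x=−12/5=-2.4000; min R=1−1/(4·5/12)=0.4000>−1
Confirm numerically:
  x=-1.932: |R|=0.62326 <1
  x=-1.628: |R|=0.47633 <1
  x=-1.494: |R|=0.43602 <1
  x=-1.173: |R|=0.40030 <1
  x=-2.954: |R|=1.68188 >1
  x=-2.884: |R|=1.58161 >1
Interval (-2.4000, 0).

z* = -2.4000.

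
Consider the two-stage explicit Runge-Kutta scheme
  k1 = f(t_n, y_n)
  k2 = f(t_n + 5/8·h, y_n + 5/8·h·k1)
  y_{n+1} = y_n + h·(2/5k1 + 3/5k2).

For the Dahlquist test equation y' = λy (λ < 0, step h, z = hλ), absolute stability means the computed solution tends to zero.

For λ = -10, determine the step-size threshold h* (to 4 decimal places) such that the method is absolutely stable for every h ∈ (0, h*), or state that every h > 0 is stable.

(-2.6667,0); λ=-10 ⇒ h* = (8/3)/10 = 0.2667.

Test eqn y'=λy, z=hλ:
  k1=λy_n ⇒ h·k1=z·y_n;  k2=λ(1+5/8z)y_n ⇒ h·k2=z(1+5/8z)y_n
  y_{n+1}/y_n = 1 + 2/5z + 3/5z(1+5/8z) = 1 + z + 3/8z²
  R(z) = 1 + z + 3/8z².

Need |R(x)|<1, x<0.
x=-1.74: |R|=0.3953
R=1: x+3/8x²=0 ⇒ x=−8/3=-2.6667; min R=1−1/(4·3/8)=0.3333>−1
Confirm numerically:
  x=-2.195: |R|=0.61176 <1
  x=-2.137: |R|=0.57554 <1
  x=-1.651: |R|=0.37118 <1
  x=-3.165: |R|=1.59146 >1
  x=-2.725: |R|=1.05961 >1
  x=-2.717: |R|=1.05128 >1
So |R|<1 on (-2.6667, 0).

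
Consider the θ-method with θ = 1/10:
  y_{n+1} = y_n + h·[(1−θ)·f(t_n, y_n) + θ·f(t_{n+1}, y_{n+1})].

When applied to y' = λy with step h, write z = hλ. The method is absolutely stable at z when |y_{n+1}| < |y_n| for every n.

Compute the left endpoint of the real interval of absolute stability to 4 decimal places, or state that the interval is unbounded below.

Test eqn y'=λy, z=hλ:
  y_{n+1} = y_n + z·[9/10·y_n + 1/10·y_{n+1}] ⇒ (1 − 1/10z)y_{n+1} = (1 + 9/10z)y_n
  Hence R(z) = (1 + 9/10z)/(1 − 1/10z).

Boundary: |R(x)|=1, x<0.
x=-0.94: |R|=0.1408
R=−1: 1+9/10x = −1+1/10x ⇒ -4/5x=2 ⇒ x=2/(-4/5)=-2.5000
Confirm numerically:
  x=-1.789: |R|=0.51752 <1
  x=-1.667: |R|=0.42882 <1
  x=-1.079: |R|=0.02609 <1
  x=-3.040: |R|=1.33129 >1
  x=-3.036: |R|=1.32894 >1
  x=-2.804: |R|=1.18994 >1
Interval (-2.5000, 0).

z* = -2.5000.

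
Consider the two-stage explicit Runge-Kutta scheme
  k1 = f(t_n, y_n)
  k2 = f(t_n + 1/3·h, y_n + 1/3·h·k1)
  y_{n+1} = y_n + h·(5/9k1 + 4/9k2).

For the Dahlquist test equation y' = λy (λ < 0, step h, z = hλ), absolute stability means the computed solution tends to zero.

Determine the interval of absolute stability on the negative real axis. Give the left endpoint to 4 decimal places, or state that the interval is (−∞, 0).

z∈(-6.7500,0).

Test eqn y'=λy, z=hλ:
  k1=λy_n ⇒ h·k1=z·y_n;  k2=λ(1+1/3z)y_n ⇒ h·k2=z(1+1/3z)y_n
  y_{n+1}/y_n = 1 + 5/9z + 4/9z(1+1/3z) = 1 + z + 4/27z²
  Hence R(z) = 1 + z + 4/27z².

Need |R(x)|<1, x<0.
x=-1.67: |R|=0.2568
R=1: x+4/27x²=0 ⇒ x=−27/4=-6.7500; min R=1−1/(4·4/27)=-0.6875>−1
Confirm numerically:
  x=-6.032: |R|=0.35837 <1
  x=-4.783: |R|=0.39380 <1
  x=-3.768: |R|=0.66462 <1
  x=-7.222: |R|=1.50501 >1
  x=-6.919: |R|=1.17323 >1
So |R|<1 on (-6.7500, 0).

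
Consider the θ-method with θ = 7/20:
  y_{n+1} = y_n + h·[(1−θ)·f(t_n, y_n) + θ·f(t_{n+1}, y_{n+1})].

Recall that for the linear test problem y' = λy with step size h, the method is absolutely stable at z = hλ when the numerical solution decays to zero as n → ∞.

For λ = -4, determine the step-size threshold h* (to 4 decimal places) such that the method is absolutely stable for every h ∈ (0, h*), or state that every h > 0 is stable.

(-6.6667,0); λ=-4 ⇒ h* = (20/3)/4 = 1.6667.

Set f=λy, z=hλ:
  y_{n+1} = y_n + z·[13/20·y_n + 7/20·y_{n+1}] ⇒ (1 − 7/20z)y_{n+1} = (1 + 13/20z)y_n
  Hence R(z) = (1 + 13/20z)/(1 − 7/20z).

Solve |R(x)|<1 on ℝ⁻.
x=-1.44: |R|=0.0426
R=−1: 1+13/20x = −1+7/20x ⇒ -3/10x=2 ⇒ x=2/(-3/10)=-6.6667
Confirm numerically:
  x=-5.673: |R|=0.90015 <1
  x=-5.373: |R|=0.86527 <1
  x=-5.063: |R|=0.82645 <1
  x=-7.243: |R|=1.04891 >1
  x=-7.084: |R|=1.03598 >1
  x=-6.891: |R|=1.01973 >1
Stable set (-6.6667, 0).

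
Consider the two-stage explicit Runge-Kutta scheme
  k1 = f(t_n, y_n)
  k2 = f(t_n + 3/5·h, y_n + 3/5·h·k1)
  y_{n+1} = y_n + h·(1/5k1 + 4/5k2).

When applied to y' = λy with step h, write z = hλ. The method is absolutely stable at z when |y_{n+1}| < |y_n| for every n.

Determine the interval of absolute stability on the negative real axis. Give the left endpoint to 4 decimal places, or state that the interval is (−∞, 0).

(-2.0833, 0).

Set f=λy, z=hλ:
  k1=λy_n ⇒ h·k1=z·y_n;  k2=λ(1+3/5z)y_n ⇒ h·k2=z(1+3/5z)y_n
  y_{n+1}/y_n = 1 + 1/5z + 4/5z(1+3/5z) = 1 + z + 12/25z²
  so R(z) = 1 + z + 12/25z².

Need |R(x)|<1, x<0.
x=-0.87: |R|=0.4933
R=1: x+12/25x²=0 ⇒ x=−25/12=-2.0833; min R=1−1/(4·12/25)=0.4792>−1
Confirm numerically:
  x=-1.838: |R|=0.78356 <1
  x=-1.385: |R|=0.53575 <1
  x=-1.230: |R|=0.49619 <1
  x=-1.184: |R|=0.48889 <1
  x=-2.435: |R|=1.41103 >1
  x=-2.116: |R|=1.03318 >1
Interval (-2.0833, 0).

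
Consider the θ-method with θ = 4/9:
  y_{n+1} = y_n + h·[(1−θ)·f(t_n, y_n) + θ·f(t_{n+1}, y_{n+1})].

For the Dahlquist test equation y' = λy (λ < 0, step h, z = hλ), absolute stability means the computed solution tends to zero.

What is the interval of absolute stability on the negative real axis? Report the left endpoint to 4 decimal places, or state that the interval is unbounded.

(-18.0000, 0).

With y'=λy (z=hλ):
  y_{n+1} = y_n + z·[5/9·y_n + 4/9·y_{n+1}] ⇒ (1 − 4/9z)y_{n+1} = (1 + 5/9z)y_n
  ⇒ R(z) = (1 + 5/9z)/(1 − 4/9z).

Need |R(x)|<1, x<0.
x=-0.38: |R|=0.6749
R=−1: 1+5/9x = −1+4/9x ⇒ -1/9x=2 ⇒ x=2/(-1/9)=-18.0000
Confirm numerically:
  x=-15.823: |R|=0.96989 <1
  x=-15.656: |R|=0.96727 <1
  x=-14.853: |R|=0.95400 <1
  x=-9.907: |R|=0.83357 <1
  x=-18.438: |R|=1.00529 >1
  x=-18.356: |R|=1.00432 >1
  x=-18.033: |R|=1.00041 >1
Stable set (-18.0000, 0).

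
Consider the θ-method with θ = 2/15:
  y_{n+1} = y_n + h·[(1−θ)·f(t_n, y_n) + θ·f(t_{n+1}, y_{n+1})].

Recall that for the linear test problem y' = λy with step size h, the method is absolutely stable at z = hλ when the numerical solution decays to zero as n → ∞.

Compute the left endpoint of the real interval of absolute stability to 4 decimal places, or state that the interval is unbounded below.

With y'=λy (z=hλ):
  y_{n+1} = y_n + z·[13/15·y_n + 2/15·y_{n+1}] ⇒ (1 − 2/15z)y_{n+1} = (1 + 13/15z)y_n
  so R(z) = (1 + 13/15z)/(1 − 2/15z).

Boundary: |R(x)|=1, x<0.
x=-0.41: |R|=0.6113
R=−1: 1+13/15x = −1+2/15x ⇒ -11/15x=2 ⇒ x=2/(-11/15)=-2.7273
Confirm numerically:
  x=-2.586: |R|=0.92296 <1
  x=-2.147: |R|=0.66917 <1
  x=-1.846: |R|=0.48138 <1
  x=-1.373: |R|=0.16054 <1
  x=-2.980: |R|=1.13263 >1
  x=-2.952: |R|=1.11825 >1
  x=-2.765: |R|=1.02021 >1
Stable set (-2.7273, 0).

left endpoint -2.7273.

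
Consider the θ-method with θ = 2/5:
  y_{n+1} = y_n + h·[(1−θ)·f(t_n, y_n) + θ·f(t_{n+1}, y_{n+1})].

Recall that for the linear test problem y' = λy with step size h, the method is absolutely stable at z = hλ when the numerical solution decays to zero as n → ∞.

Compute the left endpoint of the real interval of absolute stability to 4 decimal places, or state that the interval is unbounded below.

z* = -10.0000.

With y'=λy (z=hλ):
  y_{n+1} = y_n + z·[3/5·y_n + 2/5·y_{n+1}] ⇒ (1 − 2/5z)y_{n+1} = (1 + 3/5z)y_n
  R(z) = (1 + 3/5z)/(1 − 2/5z).

Need |R(x)|<1, x<0.
x=-0.46: |R|=0.6115
R=−1: 1+3/5x = −1+2/5x ⇒ -1/5x=2 ⇒ x=2/(-1/5)=-10.0000
Confirm numerically:
  x=-6.378: |R|=0.79601 <1
  x=-4.704: |R|=0.63243 <1
  x=-4.486: |R|=0.60535 <1
  x=-10.404: |R|=1.01565 >1
  x=-10.270: |R|=1.01057 >1
  x=-10.212: |R|=1.00834 >1
Interval (-10.0000, 0).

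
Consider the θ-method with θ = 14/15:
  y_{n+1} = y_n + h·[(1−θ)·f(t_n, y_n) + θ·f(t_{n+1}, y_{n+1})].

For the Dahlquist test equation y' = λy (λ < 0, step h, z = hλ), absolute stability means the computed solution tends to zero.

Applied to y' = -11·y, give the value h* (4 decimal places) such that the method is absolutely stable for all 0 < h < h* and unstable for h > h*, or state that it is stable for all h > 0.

unbounded; (−∞, 0). Any h>0 works for λ=-11.

Set f=λy, z=hλ:
  y_{n+1} = y_n + z·[1/15·y_n + 14/15·y_{n+1}] ⇒ (1 − 14/15z)y_{n+1} = (1 + 1/15z)y_n
  ⇒ R(z) = (1 + 1/15z)/(1 − 14/15z).

Need |R(x)|<1, x<0.
x=-0.45: |R|=0.6831
x=-2: |R|=0.3023
x=-10: |R|=0.0323
x=-100: |R|=0.0601
θ=14/15≥1/2 ⇒ |1+1/15x|<|1−14/15x| ∀x<0 ⇒ interval (−∞,0).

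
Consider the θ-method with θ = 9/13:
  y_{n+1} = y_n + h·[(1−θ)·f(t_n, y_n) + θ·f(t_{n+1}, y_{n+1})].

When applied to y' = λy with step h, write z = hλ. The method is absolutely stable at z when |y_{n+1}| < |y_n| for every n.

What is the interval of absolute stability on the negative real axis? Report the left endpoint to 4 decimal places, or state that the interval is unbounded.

unbounded; (−∞, 0).

Set f=λy, z=hλ:
  y_{n+1} = y_n + z·[4/13·y_n + 9/13·y_{n+1}] ⇒ (1 − 9/13z)y_{n+1} = (1 + 4/13z)y_n
  so R(z) = (1 + 4/13z)/(1 − 9/13z).

Solve |R(x)|<1 on ℝ⁻.
x=-1.79: |R|=0.2006
x=-2: |R|=0.1613
x=-10: |R|=0.2621
x=-100: |R|=0.4239
θ=9/13≥1/2 ⇒ |1+4/13x|<|1−9/13x| ∀x<0 ⇒ stable on all of ℝ⁻.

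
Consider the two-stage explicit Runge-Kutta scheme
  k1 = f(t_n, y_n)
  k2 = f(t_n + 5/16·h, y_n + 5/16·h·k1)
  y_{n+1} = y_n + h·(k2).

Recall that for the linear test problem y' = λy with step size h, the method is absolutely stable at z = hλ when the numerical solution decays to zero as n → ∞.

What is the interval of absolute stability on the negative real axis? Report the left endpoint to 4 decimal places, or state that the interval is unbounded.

On y'=λy, z=hλ:
  k1=λy_n ⇒ h·k1=z·y_n;  k2=λ(1+5/16z)y_n ⇒ h·k2=z(1+5/16z)y_n
  y_{n+1}/y_n = 1 + z(1+5/16z) = 1 + z + 5/16z²
  so R(z) = 1 + z + 5/16z².

Need |R(x)|<1, x<0.
x=-1.62: |R|=0.2001
R=1: x+5/16x²=0 ⇒ x=−16/5=-3.2000; min R=1−1/(4·5/16)=0.2000>−1
Confirm numerically:
  x=-2.521: |R|=0.46508 <1
  x=-2.212: |R|=0.31705 <1
  x=-2.135: |R|=0.28945 <1
  x=-1.625: |R|=0.20020 <1
  x=-3.649: |R|=1.51200 >1
  x=-3.460: |R|=1.28113 >1
Stable set (-3.2000, 0).

(-3.2000, 0).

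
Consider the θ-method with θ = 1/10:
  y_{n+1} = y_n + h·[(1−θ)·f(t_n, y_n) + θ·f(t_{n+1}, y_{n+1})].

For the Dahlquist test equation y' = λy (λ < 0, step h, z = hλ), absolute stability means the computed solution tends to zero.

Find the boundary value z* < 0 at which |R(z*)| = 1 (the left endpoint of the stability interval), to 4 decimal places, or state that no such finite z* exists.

With y'=λy (z=hλ):
  y_{n+1} = y_n + z·[9/10·y_n + 1/10·y_{n+1}] ⇒ (1 − 1/10z)y_{n+1} = (1 + 9/10z)y_n
  Hence R(z) = (1 + 9/10z)/(1 − 1/10z).

Find x<0 with |R(x)|<1.
x=-0.59: |R|=0.4429
R=−1: 1+9/10x = −1+1/10x ⇒ -4/5x=2 ⇒ x=2/(-4/5)=-2.5000
Confirm numerically:
  x=-2.076: |R|=0.71911 <1
  x=-1.890: |R|=0.58957 <1
  x=-1.259: |R|=0.11822 <1
  x=-2.872: |R|=1.23120 >1
  x=-2.772: |R|=1.17037 >1
  x=-2.528: |R|=1.01788 >1
Interval (-2.5000, 0).

left endpoint -2.5000.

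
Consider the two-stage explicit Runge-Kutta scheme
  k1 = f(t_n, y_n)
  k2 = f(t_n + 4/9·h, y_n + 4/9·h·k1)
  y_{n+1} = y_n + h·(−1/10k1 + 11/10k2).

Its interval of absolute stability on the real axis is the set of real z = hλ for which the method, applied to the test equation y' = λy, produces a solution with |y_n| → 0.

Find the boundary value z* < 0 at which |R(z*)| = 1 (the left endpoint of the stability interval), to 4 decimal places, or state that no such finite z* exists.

left endpoint -2.0455.

With y'=λy (z=hλ):
  k1=λy_n ⇒ h·k1=z·y_n;  k2=λ(1+4/9z)y_n ⇒ h·k2=z(1+4/9z)y_n
  y_{n+1}/y_n = 1 − 1/10z + 11/10z(1+4/9z) = 1 + z + 22/45z²
  R(z) = 1 + z + 22/45z².

Need |R(x)|<1, x<0.
x=-0.36: |R|=0.7034
R=1: x+22/45x²=0 ⇒ x=−45/22=-2.0455; min R=1−1/(4·22/45)=0.4886>−1
Confirm numerically:
  x=-1.962: |R|=0.91995 <1
  x=-1.872: |R|=0.84125 <1
  x=-0.925: |R|=0.49331 <1
  x=-0.870: |R|=0.50004 <1
  x=-2.440: |R|=1.47065 >1
  x=-2.297: |R|=1.28248 >1
  x=-2.163: |R|=1.12430 >1
So |R|<1 on (-2.0455, 0).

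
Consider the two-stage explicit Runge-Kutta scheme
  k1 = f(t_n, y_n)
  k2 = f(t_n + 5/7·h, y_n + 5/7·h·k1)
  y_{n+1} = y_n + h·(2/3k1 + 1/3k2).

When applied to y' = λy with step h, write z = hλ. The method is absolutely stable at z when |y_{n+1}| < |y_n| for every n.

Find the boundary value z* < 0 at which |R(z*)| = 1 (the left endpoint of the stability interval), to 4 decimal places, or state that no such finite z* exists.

Test eqn y'=λy, z=hλ:
  k1=λy_n ⇒ h·k1=z·y_n;  k2=λ(1+5/7z)y_n ⇒ h·k2=z(1+5/7z)y_n
  y_{n+1}/y_n = 1 + 2/3z + 1/3z(1+5/7z) = 1 + z + 5/21z²
  R(z) = 1 + z + 5/21z².

Solve |R(x)|<1 on ℝ⁻.
x=-1.47: |R|=0.0445
R=1: x+5/21x²=0 ⇒ x=−21/5=-4.2000; min R=1−1/(4·5/21)=-0.0500>−1
Confirm numerically:
  x=-3.853: |R|=0.68167 <1
  x=-2.941: |R|=0.11840 <1
  x=-2.577: |R|=0.00417 <1
  x=-4.601: |R|=1.43929 >1
  x=-4.265: |R|=1.06601 >1
Interval (-4.2000, 0).

z* = -4.2000.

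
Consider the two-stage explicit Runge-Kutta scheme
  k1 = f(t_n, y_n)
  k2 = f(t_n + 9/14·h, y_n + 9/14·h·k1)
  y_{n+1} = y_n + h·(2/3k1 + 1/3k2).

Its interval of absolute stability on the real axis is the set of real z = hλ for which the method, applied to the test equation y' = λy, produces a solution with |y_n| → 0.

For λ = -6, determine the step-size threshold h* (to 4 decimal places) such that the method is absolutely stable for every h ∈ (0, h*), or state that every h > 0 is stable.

Test eqn y'=λy, z=hλ:
  k1=λy_n ⇒ h·k1=z·y_n;  k2=λ(1+9/14z)y_n ⇒ h·k2=z(1+9/14z)y_n
  y_{n+1}/y_n = 1 + 2/3z + 1/3z(1+9/14z) = 1 + z + 3/14z²
  ⇒ R(z) = 1 + z + 3/14z².

Boundary: |R(x)|=1, x<0.
x=-1.2: |R|=0.1086
R=1: x+3/14x²=0 ⇒ x=−14/3=-4.6667; min R=1−1/(4·3/14)=-0.1667>−1
Confirm numerically:
  x=-3.571: |R|=0.16158 <1
  x=-2.876: |R|=0.10356 <1
  x=-2.777: |R|=0.12449 <1
  x=-2.466: |R|=0.16290 <1
  x=-5.207: |R|=1.60290 >1
  x=-4.734: |R|=1.06830 >1
Stable set (-4.6667, 0).

(-4.6667,0); λ=-6 ⇒ h* = (14/3)/6 = 0.7778.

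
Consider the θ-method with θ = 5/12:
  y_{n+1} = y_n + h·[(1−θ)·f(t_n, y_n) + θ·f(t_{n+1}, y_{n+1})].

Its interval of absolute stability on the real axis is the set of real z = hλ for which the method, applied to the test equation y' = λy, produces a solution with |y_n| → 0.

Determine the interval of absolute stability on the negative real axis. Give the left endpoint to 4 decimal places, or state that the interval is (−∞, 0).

(-12.0000, 0).

Test eqn y'=λy, z=hλ:
  y_{n+1} = y_n + z·[7/12·y_n + 5/12·y_{n+1}] ⇒ (1 − 5/12z)y_{n+1} = (1 + 7/12z)y_n
  Hence R(z) = (1 + 7/12z)/(1 − 5/12z).

Solve |R(x)|<1 on ℝ⁻.
x=-0.39: |R|=0.6645
R=−1: 1+7/12x = −1+5/12x ⇒ -1/6x=2 ⇒ x=2/(-1/6)=-12.0000
Confirm numerically:
  x=-11.676: |R|=0.99079 <1
  x=-10.382: |R|=0.94937 <1
  x=-7.381: |R|=0.81110 <1
  x=-5.574: |R|=0.67765 <1
  x=-12.446: |R|=1.01202 >1
  x=-12.248: |R|=1.00677 >1
  x=-12.191: |R|=1.00524 >1
So |R|<1 on (-12.0000, 0).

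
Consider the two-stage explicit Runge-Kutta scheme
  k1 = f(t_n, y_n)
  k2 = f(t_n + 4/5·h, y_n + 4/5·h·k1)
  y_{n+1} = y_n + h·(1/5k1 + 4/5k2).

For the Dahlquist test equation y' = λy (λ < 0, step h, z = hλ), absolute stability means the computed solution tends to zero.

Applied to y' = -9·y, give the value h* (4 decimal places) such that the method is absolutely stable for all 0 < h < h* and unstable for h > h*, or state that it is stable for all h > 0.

(-1.5625,0); λ=-9 ⇒ h* = (25/16)/9 = 0.1736.

With y'=λy (z=hλ):
  k1=λy_n ⇒ h·k1=z·y_n;  k2=λ(1+4/5z)y_n ⇒ h·k2=z(1+4/5z)y_n
  y_{n+1}/y_n = 1 + 1/5z + 4/5z(1+4/5z) = 1 + z + 16/25z²
  so R(z) = 1 + z + 16/25z².

Boundary: |R(x)|=1, x<0.
x=-0.93: |R|=0.6235
R=1: x+16/25x²=0 ⇒ x=−25/16=-1.5625; min R=1−1/(4·16/25)=0.6094>−1
Confirm numerically:
  x=-1.508: |R|=0.94740 <1
  x=-1.020: |R|=0.64586 <1
  x=-0.914: |R|=0.62065 <1
  x=-0.876: |R|=0.61512 <1
  x=-1.880: |R|=1.38202 >1
  x=-1.599: |R|=1.03735 >1
Interval (-1.5625, 0).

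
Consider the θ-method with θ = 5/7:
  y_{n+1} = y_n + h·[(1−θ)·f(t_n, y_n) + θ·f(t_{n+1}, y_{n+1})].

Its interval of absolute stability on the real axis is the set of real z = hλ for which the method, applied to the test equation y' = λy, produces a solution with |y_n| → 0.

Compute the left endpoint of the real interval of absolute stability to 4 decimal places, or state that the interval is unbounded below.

(−∞, 0) — no finite endpoint.

With y'=λy (z=hλ):
  y_{n+1} = y_n + z·[2/7·y_n + 5/7·y_{n+1}] ⇒ (1 − 5/7z)y_{n+1} = (1 + 2/7z)y_n
  so R(z) = (1 + 2/7z)/(1 − 5/7z).

Boundary: |R(x)|=1, x<0.
x=-1.77: |R|=0.2183
x=-2: |R|=0.1765
x=-10: |R|=0.2281
x=-100: |R|=0.3807
θ=5/7≥1/2 ⇒ |1+2/7x|<|1−5/7x| ∀x<0 ⇒ interval (−∞,0).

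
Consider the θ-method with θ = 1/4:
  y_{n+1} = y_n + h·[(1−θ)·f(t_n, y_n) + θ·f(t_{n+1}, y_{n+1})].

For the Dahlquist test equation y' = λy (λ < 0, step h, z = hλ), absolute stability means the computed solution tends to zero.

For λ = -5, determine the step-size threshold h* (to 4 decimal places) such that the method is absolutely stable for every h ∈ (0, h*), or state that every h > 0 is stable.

With y'=λy (z=hλ):
  y_{n+1} = y_n + z·[3/4·y_n + 1/4·y_{n+1}] ⇒ (1 − 1/4z)y_{n+1} = (1 + 3/4z)y_n
  R(z) = (1 + 3/4z)/(1 − 1/4z).

Boundary: |R(x)|=1, x<0.
x=-0.99: |R|=0.2064
R=−1: 1+3/4x = −1+1/4x ⇒ -1/2x=2 ⇒ x=2/(-1/2)=-4.0000
Confirm numerically:
  x=-3.826: |R|=0.95553 <1
  x=-3.113: |R|=0.75060 <1
  x=-2.951: |R|=0.69817 <1
  x=-2.670: |R|=0.60120 <1
  x=-4.194: |R|=1.04735 >1
  x=-4.106: |R|=1.02615 >1
So |R|<1 on (-4.0000, 0).

(-4.0000,0); λ=-5 ⇒ h* = (4)/5 = 0.8000.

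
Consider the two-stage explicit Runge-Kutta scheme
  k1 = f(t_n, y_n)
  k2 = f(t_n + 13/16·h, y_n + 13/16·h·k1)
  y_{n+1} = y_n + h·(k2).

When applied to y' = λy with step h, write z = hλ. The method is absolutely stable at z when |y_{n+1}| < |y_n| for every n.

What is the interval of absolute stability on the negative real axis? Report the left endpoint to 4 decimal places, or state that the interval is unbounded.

(-1.2308, 0).

With y'=λy (z=hλ):
  k1=λy_n ⇒ h·k1=z·y_n;  k2=λ(1+13/16z)y_n ⇒ h·k2=z(1+13/16z)y_n
  y_{n+1}/y_n = 1 + z(1+13/16z) = 1 + z + 13/16z²
  ⇒ R(z) = 1 + z + 13/16z².

Boundary: |R(x)|=1, x<0.
x=-0.56: |R|=0.6948
R=1: x+13/16x²=0 ⇒ x=−16/13=-1.2308; min R=1−1/(4·13/16)=0.6923>−1
Confirm numerically:
  x=-1.000: |R|=0.81250 <1
  x=-0.848: |R|=0.73627 <1
  x=-0.790: |R|=0.71708 <1
  x=-0.660: |R|=0.69393 <1
  x=-1.584: |R|=1.45461 >1
  x=-1.370: |R|=1.15498 >1
  x=-1.321: |R|=1.09685 >1
Stable set (-1.2308, 0).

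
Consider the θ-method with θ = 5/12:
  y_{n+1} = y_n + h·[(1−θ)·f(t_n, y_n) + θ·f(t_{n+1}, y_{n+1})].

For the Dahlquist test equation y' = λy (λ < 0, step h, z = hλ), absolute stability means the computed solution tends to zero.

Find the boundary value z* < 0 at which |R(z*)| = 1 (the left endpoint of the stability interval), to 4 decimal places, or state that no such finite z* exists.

z* = -12.0000.

On y'=λy, z=hλ:
  y_{n+1} = y_n + z·[7/12·y_n + 5/12·y_{n+1}] ⇒ (1 − 5/12z)y_{n+1} = (1 + 7/12z)y_n
  Hence R(z) = (1 + 7/12z)/(1 − 5/12z).

Boundary: |R(x)|=1, x<0.
x=-0.52: |R|=0.5726
R=−1: 1+7/12x = −1+5/12x ⇒ -1/6x=2 ⇒ x=2/(-1/6)=-12.0000
Confirm numerically:
  x=-10.200: |R|=0.94286 <1
  x=-8.681: |R|=0.88019 <1
  x=-5.932: |R|=0.70869 <1
  x=-5.538: |R|=0.67438 <1
  x=-12.227: |R|=1.00621 >1
  x=-12.210: |R|=1.00575 >1
  x=-12.077: |R|=1.00213 >1
So |R|<1 on (-12.0000, 0).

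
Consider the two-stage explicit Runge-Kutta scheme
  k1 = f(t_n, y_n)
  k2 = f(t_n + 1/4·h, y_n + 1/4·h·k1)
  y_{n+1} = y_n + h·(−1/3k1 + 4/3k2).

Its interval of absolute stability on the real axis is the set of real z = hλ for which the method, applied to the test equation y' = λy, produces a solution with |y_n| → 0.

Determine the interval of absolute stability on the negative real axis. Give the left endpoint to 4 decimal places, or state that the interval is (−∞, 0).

Set f=λy, z=hλ:
  k1=λy_n ⇒ h·k1=z·y_n;  k2=λ(1+1/4z)y_n ⇒ h·k2=z(1+1/4z)y_n
  y_{n+1}/y_n = 1 − 1/3z + 4/3z(1+1/4z) = 1 + z + 1/3z²
  Hence R(z) = 1 + z + 1/3z².

Find x<0 with |R(x)|<1.
x=-1.26: |R|=0.2692
R=1: x+1/3x²=0 ⇒ x=−3=-3.0000; min R=1−1/(4·1/3)=0.2500>−1
Confirm numerically:
  x=-2.097: |R|=0.36880 <1
  x=-2.041: |R|=0.34756 <1
  x=-1.525: |R|=0.25021 <1
  x=-3.354: |R|=1.39577 >1
  x=-3.344: |R|=1.38345 >1
Stable set (-3.0000, 0).

(-3.0000, 0).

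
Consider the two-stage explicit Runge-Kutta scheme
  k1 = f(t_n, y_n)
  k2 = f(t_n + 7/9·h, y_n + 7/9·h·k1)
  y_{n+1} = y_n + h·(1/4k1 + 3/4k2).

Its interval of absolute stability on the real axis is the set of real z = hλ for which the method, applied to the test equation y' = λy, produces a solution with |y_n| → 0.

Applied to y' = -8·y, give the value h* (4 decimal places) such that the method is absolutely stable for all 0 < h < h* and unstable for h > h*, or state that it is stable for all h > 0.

(-1.7143,0); λ=-8 ⇒ h* = (12/7)/8 = 0.2143.

Set f=λy, z=hλ:
  k1=λy_n ⇒ h·k1=z·y_n;  k2=λ(1+7/9z)y_n ⇒ h·k2=z(1+7/9z)y_n
  y_{n+1}/y_n = 1 + 1/4z + 3/4z(1+7/9z) = 1 + z + 7/12z²
  Hence R(z) = 1 + z + 7/12z².

Boundary: |R(x)|=1, x<0.
x=-1.41: |R|=0.7497
R=1: x+7/12x²=0 ⇒ x=−12/7=-1.7143; min R=1−1/(4·7/12)=0.5714>−1
Confirm numerically:
  x=-1.665: |R|=0.95213 <1
  x=-1.466: |R|=0.78767 <1
  x=-0.708: |R|=0.58440 <1
  x=-1.761: |R|=1.04799 >1
  x=-1.760: |R|=1.04693 >1
Interval (-1.7143, 0).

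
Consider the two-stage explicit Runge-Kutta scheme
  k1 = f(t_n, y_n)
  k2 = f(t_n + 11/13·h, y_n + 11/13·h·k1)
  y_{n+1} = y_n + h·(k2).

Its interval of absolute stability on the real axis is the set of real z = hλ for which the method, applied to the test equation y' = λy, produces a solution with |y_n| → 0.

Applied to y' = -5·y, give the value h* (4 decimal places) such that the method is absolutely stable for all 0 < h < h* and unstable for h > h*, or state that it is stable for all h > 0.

With y'=λy (z=hλ):
  k1=λy_n ⇒ h·k1=z·y_n;  k2=λ(1+11/13z)y_n ⇒ h·k2=z(1+11/13z)y_n
  y_{n+1}/y_n = 1 + z(1+11/13z) = 1 + z + 11/13z²
  ⇒ R(z) = 1 + z + 11/13z².

Solve |R(x)|<1 on ℝ⁻.
x=-1.21: |R|=1.0289
R=1: x+11/13x²=0 ⇒ x=−13/11=-1.1818; min R=1−1/(4·11/13)=0.7045>−1
Confirm numerically:
  x=-1.134: |R|=0.95412 <1
  x=-1.081: |R|=0.90778 <1
  x=-0.545: |R|=0.70633 <1
  x=-0.532: |R|=0.70748 <1
  x=-1.655: |R|=1.66264 >1
  x=-1.377: |R|=1.22742 >1
Stable set (-1.1818, 0).

(-1.1818,0); λ=-5 ⇒ h* = (13/11)/5 = 0.2364.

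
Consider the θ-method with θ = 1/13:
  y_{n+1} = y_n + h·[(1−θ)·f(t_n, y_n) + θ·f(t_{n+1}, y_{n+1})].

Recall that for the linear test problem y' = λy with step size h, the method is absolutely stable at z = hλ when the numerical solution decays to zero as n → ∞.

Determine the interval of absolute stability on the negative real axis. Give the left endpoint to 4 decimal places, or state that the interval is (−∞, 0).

z∈(-2.3636,0).

With y'=λy (z=hλ):
  y_{n+1} = y_n + z·[12/13·y_n + 1/13·y_{n+1}] ⇒ (1 − 1/13z)y_{n+1} = (1 + 12/13z)y_n
  Hence R(z) = (1 + 12/13z)/(1 − 1/13z).

Find x<0 with |R(x)|<1.
x=-1.51: |R|=0.3529
R=−1: 1+12/13x = −1+1/13x ⇒ -11/13x=2 ⇒ x=2/(-11/13)=-2.3636
Confirm numerically:
  x=-2.244: |R|=0.91367 <1
  x=-2.177: |R|=0.86473 <1
  x=-1.726: |R|=0.52370 <1
  x=-1.319: |R|=0.19750 <1
  x=-2.748: |R|=1.26848 >1
  x=-2.691: |R|=1.22949 >1
  x=-2.434: |R|=1.05015 >1
Interval (-2.3636, 0).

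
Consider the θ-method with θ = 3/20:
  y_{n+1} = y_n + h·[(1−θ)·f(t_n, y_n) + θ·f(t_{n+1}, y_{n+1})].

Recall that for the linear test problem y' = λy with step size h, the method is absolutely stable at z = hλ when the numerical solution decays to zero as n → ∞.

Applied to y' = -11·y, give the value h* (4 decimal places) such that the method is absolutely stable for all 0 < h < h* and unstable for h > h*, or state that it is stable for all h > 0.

(-2.8571,0); λ=-11 ⇒ h* = (20/7)/11 = 0.2597.

On y'=λy, z=hλ:
  y_{n+1} = y_n + z·[17/20·y_n + 3/20·y_{n+1}] ⇒ (1 − 3/20z)y_{n+1} = (1 + 17/20z)y_n
  ⇒ R(z) = (1 + 17/20z)/(1 − 3/20z).

Boundary: |R(x)|=1, x<0.
x=-0.89: |R|=0.2148
R=−1: 1+17/20x = −1+3/20x ⇒ -7/10x=2 ⇒ x=2/(-7/10)=-2.8571
Confirm numerically:
  x=-2.590: |R|=0.86532 <1
  x=-1.323: |R|=0.10393 <1
  x=-1.216: |R|=0.02842 <1
  x=-3.451: |R|=1.27391 >1
  x=-3.309: |R|=1.21138 >1
  x=-3.014: |R|=1.07561 >1
Interval (-2.8571, 0).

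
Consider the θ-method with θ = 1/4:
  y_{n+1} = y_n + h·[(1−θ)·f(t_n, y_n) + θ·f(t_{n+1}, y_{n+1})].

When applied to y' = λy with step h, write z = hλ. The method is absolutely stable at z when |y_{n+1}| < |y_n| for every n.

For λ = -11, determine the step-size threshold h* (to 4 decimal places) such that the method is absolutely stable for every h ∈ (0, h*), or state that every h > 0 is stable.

On y'=λy, z=hλ:
  y_{n+1} = y_n + z·[3/4·y_n + 1/4·y_{n+1}] ⇒ (1 − 1/4z)y_{n+1} = (1 + 3/4z)y_n
  Hence R(z) = (1 + 3/4z)/(1 − 1/4z).

Find x<0 with |R(x)|<1.
x=-1.63: |R|=0.1581
R=−1: 1+3/4x = −1+1/4x ⇒ -1/2x=2 ⇒ x=2/(-1/2)=-4.0000
Confirm numerically:
  x=-3.711: |R|=0.92504 <1
  x=-3.286: |R|=0.80401 <1
  x=-2.214: |R|=0.42517 <1
  x=-4.561: |R|=1.13106 >1
  x=-4.254: |R|=1.06155 >1
So |R|<1 on (-4.0000, 0).

(-4.0000,0); λ=-11 ⇒ h* = (4)/11 = 0.3636.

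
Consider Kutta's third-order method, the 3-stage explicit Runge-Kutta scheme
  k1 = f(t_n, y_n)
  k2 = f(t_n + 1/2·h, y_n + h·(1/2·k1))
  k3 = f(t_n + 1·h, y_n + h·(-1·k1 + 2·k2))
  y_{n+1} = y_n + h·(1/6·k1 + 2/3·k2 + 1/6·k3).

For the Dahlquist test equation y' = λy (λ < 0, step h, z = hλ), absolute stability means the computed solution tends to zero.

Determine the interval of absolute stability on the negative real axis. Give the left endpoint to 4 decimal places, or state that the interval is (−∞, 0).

Test eqn y'=λy, z=hλ:
  order 3, 3-stage ⇒ R(z)=1+z+z^2/2+z^3/6
  (e.g. R(-0.47)=0.62315, |R|=0.62315)

Solve |R(x)|<1 on ℝ⁻.
x=-0.47: |R|=0.6231
|R(-1.22)|=0.2216 |R(-1.13)|=0.2680 |R(-1.02)|=0.3233
Bisect:
  x_lo=-3.2742 |R|=2.7641  x_hi=-0.3359 |R|=0.7142
  mid=-1.80504 |R|=0.15614 →hi
  mid=-2.53961 |R|=1.04472 →lo
  mid=-2.17232 |R|=0.52136 →hi
  mid=-2.35597 |R|=0.76018 →hi
  mid=-2.44779 |R|=0.89635 →hi
  mid=-2.49370 |R|=0.96896 →hi
  mid=-2.51666 |R|=1.00644 →lo
  ...
  [-2.51289,-2.51271] ⇒ x*=-2.5127
Interval (-2.5127, 0).

z∈(-2.5127,0).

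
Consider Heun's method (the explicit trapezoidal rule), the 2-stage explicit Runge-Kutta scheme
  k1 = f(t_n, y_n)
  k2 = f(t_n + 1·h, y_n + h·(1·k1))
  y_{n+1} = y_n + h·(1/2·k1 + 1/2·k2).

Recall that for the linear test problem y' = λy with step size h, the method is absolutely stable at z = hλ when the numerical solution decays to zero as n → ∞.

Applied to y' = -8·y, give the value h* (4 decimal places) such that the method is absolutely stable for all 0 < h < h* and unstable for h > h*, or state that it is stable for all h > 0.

On y'=λy, z=hλ:
  order 2, 2-stage ⇒ R(z)=1+z+z^2/2
  (e.g. R(-1.61)=0.68605, |R|=0.68605)

Boundary: |R(x)|=1, x<0.
x=-1.61: |R|=0.6861
|R(-1.88)|=0.8872 |R(-1.72)|=0.7592 |R(-1.58)|=0.6682
Bisect:
  x_lo=-2.3613 |R|=1.4266  x_hi=-0.2944 |R|=0.7489
  mid=-1.32786 |R|=0.55374 →hi
  mid=-1.84457 |R|=0.85665 →hi
  mid=-2.10293 |R|=1.10823 →lo
  mid=-1.97375 |R|=0.97410 →hi
  mid=-2.03834 |R|=1.03908 →lo
  mid=-2.00605 |R|=1.00607 →lo
  mid=-1.98990 |R|=0.98995 →hi
  mid=-1.99798 |R|=0.99798 →hi
  mid=-2.00201 |R|=1.00201 →lo
  ...
  [-2.00012,-1.99999] ⇒ x*=-2.0000
So |R|<1 on (-2.0000, 0).

(-2.0000,0); λ=-8 ⇒ h* = 0.2500.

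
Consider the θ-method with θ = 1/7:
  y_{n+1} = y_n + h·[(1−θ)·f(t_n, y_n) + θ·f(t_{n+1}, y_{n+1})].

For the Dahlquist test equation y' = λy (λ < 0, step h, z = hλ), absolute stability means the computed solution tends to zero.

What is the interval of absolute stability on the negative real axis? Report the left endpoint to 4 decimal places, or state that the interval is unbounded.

On y'=λy, z=hλ:
  y_{n+1} = y_n + z·[6/7·y_n + 1/7·y_{n+1}] ⇒ (1 − 1/7z)y_{n+1} = (1 + 6/7z)y_n
  Hence R(z) = (1 + 6/7z)/(1 − 1/7z).

Need |R(x)|<1, x<0.
x=-1.03: |R|=0.1021
R=−1: 1+6/7x = −1+1/7x ⇒ -5/7x=2 ⇒ x=2/(-5/7)=-2.8000
Confirm numerically:
  x=-2.653: |R|=0.92386 <1
  x=-2.483: |R|=0.83286 <1
  x=-1.123: |R|=0.03225 <1
  x=-3.163: |R|=1.17859 >1
  x=-3.091: |R|=1.14419 >1
  x=-2.927: |R|=1.06397 >1
So |R|<1 on (-2.8000, 0).

z∈(-2.8000,0).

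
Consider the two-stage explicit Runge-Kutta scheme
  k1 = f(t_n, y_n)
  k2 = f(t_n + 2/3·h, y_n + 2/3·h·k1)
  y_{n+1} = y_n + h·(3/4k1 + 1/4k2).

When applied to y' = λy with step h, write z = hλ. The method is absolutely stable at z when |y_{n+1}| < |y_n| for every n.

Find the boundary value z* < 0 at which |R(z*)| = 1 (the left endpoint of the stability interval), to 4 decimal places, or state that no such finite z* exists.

Test eqn y'=λy, z=hλ:
  k1=λy_n ⇒ h·k1=z·y_n;  k2=λ(1+2/3z)y_n ⇒ h·k2=z(1+2/3z)y_n
  y_{n+1}/y_n = 1 + 3/4z + 1/4z(1+2/3z) = 1 + z + 1/6z²
  ⇒ R(z) = 1 + z + 1/6z².

Boundary: |R(x)|=1, x<0.
x=-1.38: |R|=0.0626
R=1: x+1/6x²=0 ⇒ x=−6=-6.0000; min R=1−1/(4·1/6)=-0.5000>−1
Confirm numerically:
  x=-5.538: |R|=0.57357 <1
  x=-5.314: |R|=0.39243 <1
  x=-5.051: |R|=0.20110 <1
  x=-2.976: |R|=0.49990 <1
  x=-6.436: |R|=1.46768 >1
  x=-6.385: |R|=1.40970 >1
  x=-6.231: |R|=1.23989 >1
Stable set (-6.0000, 0).

z* = -6.0000.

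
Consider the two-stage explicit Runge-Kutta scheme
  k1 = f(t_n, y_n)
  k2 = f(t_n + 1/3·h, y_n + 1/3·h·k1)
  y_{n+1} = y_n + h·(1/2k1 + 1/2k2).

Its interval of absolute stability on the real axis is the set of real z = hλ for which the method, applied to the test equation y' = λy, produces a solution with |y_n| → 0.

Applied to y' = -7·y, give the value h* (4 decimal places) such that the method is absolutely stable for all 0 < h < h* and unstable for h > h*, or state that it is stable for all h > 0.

(-6.0000,0); λ=-7 ⇒ h* = (6)/7 = 0.8571.

On y'=λy, z=hλ:
  k1=λy_n ⇒ h·k1=z·y_n;  k2=λ(1+1/3z)y_n ⇒ h·k2=z(1+1/3z)y_n
  y_{n+1}/y_n = 1 + 1/2z + 1/2z(1+1/3z) = 1 + z + 1/6z²
  so R(z) = 1 + z + 1/6z².

Boundary: |R(x)|=1, x<0.
x=-1.78: |R|=0.2519
R=1: x+1/6x²=0 ⇒ x=−6=-6.0000; min R=1−1/(4·1/6)=-0.5000>−1
Confirm numerically:
  x=-5.776: |R|=0.78436 <1
  x=-5.536: |R|=0.57188 <1
  x=-4.981: |R|=0.15406 <1
  x=-6.260: |R|=1.27127 >1
  x=-6.080: |R|=1.08107 >1
So |R|<1 on (-6.0000, 0).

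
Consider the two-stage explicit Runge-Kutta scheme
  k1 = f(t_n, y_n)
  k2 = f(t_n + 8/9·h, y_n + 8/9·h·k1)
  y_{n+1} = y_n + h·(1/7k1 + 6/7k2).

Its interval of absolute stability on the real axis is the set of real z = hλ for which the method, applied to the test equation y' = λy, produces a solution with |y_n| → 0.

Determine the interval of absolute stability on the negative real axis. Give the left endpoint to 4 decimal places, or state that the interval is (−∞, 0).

Test eqn y'=λy, z=hλ:
  k1=λy_n ⇒ h·k1=z·y_n;  k2=λ(1+8/9z)y_n ⇒ h·k2=z(1+8/9z)y_n
  y_{n+1}/y_n = 1 + 1/7z + 6/7z(1+8/9z) = 1 + z + 16/21z²
  Hence R(z) = 1 + z + 16/21z².

Solve |R(x)|<1 on ℝ⁻.
x=-0.73: |R|=0.6760
R=1: x+16/21x²=0 ⇒ x=−21/16=-1.3125; min R=1−1/(4·16/21)=0.6719>−1
Confirm numerically:
  x=-1.172: |R|=0.87454 <1
  x=-1.162: |R|=0.86676 <1
  x=-0.967: |R|=0.74545 <1
  x=-0.676: |R|=0.67217 <1
  x=-1.900: |R|=1.85048 >1
  x=-1.652: |R|=1.42732 >1
Stable set (-1.3125, 0).

z∈(-1.3125,0).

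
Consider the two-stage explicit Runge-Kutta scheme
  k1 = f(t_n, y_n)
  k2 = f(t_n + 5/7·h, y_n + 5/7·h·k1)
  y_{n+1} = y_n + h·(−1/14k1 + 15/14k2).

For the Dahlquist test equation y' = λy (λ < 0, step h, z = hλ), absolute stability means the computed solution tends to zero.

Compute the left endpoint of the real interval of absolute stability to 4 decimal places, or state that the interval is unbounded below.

z* = -1.3067.

On y'=λy, z=hλ:
  k1=λy_n ⇒ h·k1=z·y_n;  k2=λ(1+5/7z)y_n ⇒ h·k2=z(1+5/7z)y_n
  y_{n+1}/y_n = 1 − 1/14z + 15/14z(1+5/7z) = 1 + z + 75/98z²
  ⇒ R(z) = 1 + z + 75/98z².

Boundary: |R(x)|=1, x<0.
x=-1.74: |R|=1.5770
R=1: x+75/98x²=0 ⇒ x=−98/75=-1.3067; min R=1−1/(4·75/98)=0.6733>−1
Confirm numerically:
  x=-1.207: |R|=0.90794 <1
  x=-0.931: |R|=0.73234 <1
  x=-0.767: |R|=0.68322 <1
  x=-0.672: |R|=0.67360 <1
  x=-1.880: |R|=1.82490 >1
  x=-1.430: |R|=1.13497 >1
Stable set (-1.3067, 0).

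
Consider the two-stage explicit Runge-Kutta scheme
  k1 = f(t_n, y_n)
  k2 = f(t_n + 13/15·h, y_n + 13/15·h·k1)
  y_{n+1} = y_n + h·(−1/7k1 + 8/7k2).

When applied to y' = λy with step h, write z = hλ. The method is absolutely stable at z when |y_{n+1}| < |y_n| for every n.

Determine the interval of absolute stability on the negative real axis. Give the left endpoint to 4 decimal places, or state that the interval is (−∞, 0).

z∈(-1.0096,0).

On y'=λy, z=hλ:
  k1=λy_n ⇒ h·k1=z·y_n;  k2=λ(1+13/15z)y_n ⇒ h·k2=z(1+13/15z)y_n
  y_{n+1}/y_n = 1 − 1/7z + 8/7z(1+13/15z) = 1 + z + 104/105z²
  so R(z) = 1 + z + 104/105z².

Need |R(x)|<1, x<0.
x=-1.62: |R|=1.9794
R=1: x+104/105x²=0 ⇒ x=−105/104=-1.0096; min R=1−1/(4·104/105)=0.7476>−1
Confirm numerically:
  x=-0.573: |R|=0.75220 <1
  x=-0.528: |R|=0.74813 <1
  x=-0.476: |R|=0.74842 <1
  x=-1.444: |R|=1.62128 >1
  x=-1.434: |R|=1.60277 >1
  x=-1.086: |R|=1.08216 >1
Stable set (-1.0096, 0).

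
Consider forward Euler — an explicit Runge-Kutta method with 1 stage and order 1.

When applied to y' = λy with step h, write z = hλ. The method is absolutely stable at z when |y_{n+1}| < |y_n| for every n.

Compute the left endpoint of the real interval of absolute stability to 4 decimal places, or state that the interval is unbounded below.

Test eqn y'=λy, z=hλ:
  order 1, 1-stage ⇒ R(z)=1+z
  (e.g. R(-1.72)=-0.72000, |R|=0.72000)

Find x<0 with |R(x)|<1.
x=-1.72: |R|=0.7200
|R(-2.15)|=1.1500 |R(-1.03)|=0.0300 |R(-0.74)|=0.2600
Bisect:
  x_lo=-2.6979 |R|=1.6979  x_hi=-0.2201 |R|=0.7799
  mid=-1.45901 |R|=0.45901 →hi
  mid=-2.07845 |R|=1.07845 →lo
  mid=-1.76873 |R|=0.76873 →hi
  mid=-1.92359 |R|=0.92359 →hi
  mid=-2.00102 |R|=1.00102 →lo
  mid=-1.96231 |R|=0.96231 →hi
  mid=-1.98166 |R|=0.98166 →hi
  mid=-1.99134 |R|=0.99134 →hi
  mid=-1.99618 |R|=0.99618 →hi
  ...
  [-2.00011,-1.99996] ⇒ x*=-2.0000
Interval (-2.0000, 0).

left endpoint -2.0000.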